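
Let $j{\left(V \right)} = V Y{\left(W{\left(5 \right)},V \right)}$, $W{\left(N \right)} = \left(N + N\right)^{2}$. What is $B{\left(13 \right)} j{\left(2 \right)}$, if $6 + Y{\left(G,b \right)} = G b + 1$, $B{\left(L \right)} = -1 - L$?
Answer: $-5460$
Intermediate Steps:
$W{\left(N \right)} = 4 N^{2}$ ($W{\left(N \right)} = \left(2 N\right)^{2} = 4 N^{2}$)
$Y{\left(G,b \right)} = -5 + G b$ ($Y{\left(G,b \right)} = -6 + \left(G b + 1\right) = -6 + \left(1 + G b\right) = -5 + G b$)
$j{\left(V \right)} = V \left(-5 + 100 V\right)$ ($j{\left(V \right)} = V \left(-5 + 4 \cdot 5^{2} V\right) = V \left(-5 + 4 \cdot 25 V\right) = V \left(-5 + 100 V\right)$)
$B{\left(13 \right)} j{\left(2 \right)} = \left(-1 - 13\right) 5 \cdot 2 \left(-1 + 20 \cdot 2\right) = \left(-1 - 13\right) 5 \cdot 2 \left(-1 + 40\right) = - 14 \cdot 5 \cdot 2 \cdot 39 = \left(-14\right) 390 = -5460$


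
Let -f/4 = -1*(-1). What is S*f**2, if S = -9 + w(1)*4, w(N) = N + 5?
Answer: 240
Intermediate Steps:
f = -4 (f = -(-4)*(-1) = -4*1 = -4)
w(N) = 5 + N
S = 15 (S = -9 + (5 + 1)*4 = -9 + 6*4 = -9 + 24 = 15)
S*f**2 = 15*(-4)**2 = 15*16 = 240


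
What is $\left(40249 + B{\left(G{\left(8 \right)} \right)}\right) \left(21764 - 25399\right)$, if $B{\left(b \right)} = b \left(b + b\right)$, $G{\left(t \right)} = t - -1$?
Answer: $-146893985$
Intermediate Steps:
$G{\left(t \right)} = 1 + t$ ($G{\left(t \right)} = t + 1 = 1 + t$)
$B{\left(b \right)} = 2 b^{2}$ ($B{\left(b \right)} = b 2 b = 2 b^{2}$)
$\left(40249 + B{\left(G{\left(8 \right)} \right)}\right) \left(21764 - 25399\right) = \left(40249 + 2 \left(1 + 8\right)^{2}\right) \left(21764 - 25399\right) = \left(40249 + 2 \cdot 9^{2}\right) \left(-3635\right) = \left(40249 + 2 \cdot 81\right) \left(-3635\right) = \left(40249 + 162\right) \left(-3635\right) = 40411 \left(-3635\right) = -146893985$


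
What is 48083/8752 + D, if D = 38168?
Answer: 334094419/8752 ≈ 38174.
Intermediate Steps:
48083/8752 + D = 48083/8752 + 38168 = 334094419/8752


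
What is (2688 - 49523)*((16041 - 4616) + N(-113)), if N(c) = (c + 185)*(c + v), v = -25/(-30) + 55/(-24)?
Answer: -149122640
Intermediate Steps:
v = -35/24 (v = -25*(-1/30) + 55*(-1/24) = 5/6 - 55/24 = -35/24 ≈ -1.4583)
N(c) = (185 + c)*(-35/24 + c) (N(c) = (c + 185)*(c - 35/24) = (185 + c)*(-35/24 + c))
(2688 - 49523)*((16041 - 4616) + N(-113)) = (2688 - 49523)*((16041 - 4616) + (-6475/24 + (-113)**2 + (4405/24)*(-113))) = -46835*(11425 + (-6475/24 + 12769 - 497765/24)) = -46835*(11425 - 8241) = -46835*3184 = -149122640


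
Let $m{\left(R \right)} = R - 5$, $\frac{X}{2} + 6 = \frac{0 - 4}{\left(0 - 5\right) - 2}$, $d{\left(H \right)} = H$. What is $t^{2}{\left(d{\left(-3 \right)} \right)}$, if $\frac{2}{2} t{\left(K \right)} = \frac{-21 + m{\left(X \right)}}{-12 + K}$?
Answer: $\frac{7396}{1225} \approx 6.0376$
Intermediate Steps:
$X = - \frac{76}{7}$ ($X = -12 + 2 \frac{0 - 4}{\left(0 - 5\right) - 2} = -12 + 2 \left(- \frac{4}{\left(0 - 5\right) - 2}\right) = -12 + 2 \left(- \frac{4}{-5 - 2}\right) = -12 + 2 \left(- \frac{4}{-7}\right) = -12 + 2 \left(\left(-4\right) \left(- \frac{1}{7}\right)\right) = -12 + 2 \cdot \frac{4}{7} = -12 + \frac{8}{7} = - \frac{76}{7} \approx -10.857$)
$m{\left(R \right)} = -5 + R$
$t{\left(K \right)} = - \frac{258}{7 \left(-12 + K\right)}$ ($t{\left(K \right)} = \frac{-21 - \frac{111}{7}}{-12 + K} = - \frac{258}{7 \left(-12 + K\right)}$)
$t^{2}{\left(d{\left(-3 \right)} \right)} = \left(- \frac{258}{-84 + 7 \left(-3\right)}\right)^{2} = \left(- \frac{258}{-84 - 21}\right)^{2} = \left(- \frac{258}{-105}\right)^{2} = \left(\left(-258\right) \left(- \frac{1}{105}\right)\right)^{2} = \left(\frac{86}{35}\right)^{2} = \frac{7396}{1225}$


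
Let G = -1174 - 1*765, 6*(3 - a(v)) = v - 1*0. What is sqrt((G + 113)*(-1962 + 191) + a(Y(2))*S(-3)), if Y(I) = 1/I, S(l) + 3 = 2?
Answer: sqrt(116418351)/6 ≈ 1798.3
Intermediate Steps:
S(l) = -1 (S(l) = -3 + 2 = -1)
a(v) = 3 - v/6 (a(v) = 3 - (v - 1*0)/6 = 3 - (v + 0)/6 = 3 - v/6)
G = -1939 (G = -1174 - 765 = -1939)
sqrt((G + 113)*(-1962 + 191) + a(Y(2))*S(-3)) = sqrt((-1939 + 113)*(-1962 + 191) + (3 - 1/6/2)*(-1)) = sqrt(-1826*(-1771) + (3 - 1/6*1/2)*(-1)) = sqrt(3233846 + (3 - 1/12)*(-1)) = sqrt(3233846 + (35/12)*(-1)) = sqrt(3233846 - 35/12) = sqrt(38806117/12) = sqrt(116418351)/6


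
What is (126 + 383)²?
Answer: 259081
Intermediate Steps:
(126 + 383)² = 509² = 259081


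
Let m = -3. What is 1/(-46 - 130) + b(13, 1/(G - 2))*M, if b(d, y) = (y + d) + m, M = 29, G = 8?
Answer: 155669/528 ≈ 294.83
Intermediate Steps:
b(d, y) = -3 + d + y (b(d, y) = (y + d) - 3 = (d + y) - 3 = -3 + d + y)
1/(-46 - 130) + b(13, 1/(G - 2))*M = 1/(-46 - 130) + (-3 + 13 + 1/(8 - 2))*29 = 1/(-176) + (-3 + 13 + 1/6)*29 = -1/176 + (-3 + 13 + ⅙)*29 = -1/176 + (61/6)*29 = -1/176 + 1769/6 = 155669/528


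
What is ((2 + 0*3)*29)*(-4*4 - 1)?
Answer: -986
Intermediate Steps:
((2 + 0*3)*29)*(-4*4 - 1) = ((2 + 0)*29)*(-16 - 1) = (2*29)*(-17) = 58*(-17) = -986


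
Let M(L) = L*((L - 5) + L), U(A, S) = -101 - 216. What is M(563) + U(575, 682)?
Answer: 630806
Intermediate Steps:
U(A, S) = -317
M(L) = L*(-5 + 2*L) (M(L) = L*((-5 + L) + L) = L*(-5 + 2*L))
M(563) + U(575, 682) = 563*(-5 + 2*563) - 317 = 563*(-5 + 1126) - 317 = 563*1121 - 317 = 631123 - 317 = 630806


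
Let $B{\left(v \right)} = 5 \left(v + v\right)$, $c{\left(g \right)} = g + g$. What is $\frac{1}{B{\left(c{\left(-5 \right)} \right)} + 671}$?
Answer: $\frac{1}{571} \approx 0.0017513$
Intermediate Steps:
$c{\left(g \right)} = 2 g$
$B{\left(v \right)} = 10 v$ ($B{\left(v \right)} = 5 \cdot 2 v = 10 v$)
$\frac{1}{B{\left(c{\left(-5 \right)} \right)} + 671} = \frac{1}{10 \cdot 2 \left(-5\right) + 671} = \frac{1}{10 \left(-10\right) + 671} = \frac{1}{-100 + 671} = \frac{1}{571}$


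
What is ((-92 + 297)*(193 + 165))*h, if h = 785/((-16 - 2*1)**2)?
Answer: 28805575/162 ≈ 1.7781e+5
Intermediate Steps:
h = 785/324 (h = 785/((-16 - 2)**2) = 785/((-18)**2) = 785/324 ≈ 2.4228)
((-92 + 297)*(193 + 165))*h = ((-92 + 297)*(193 + 165))*(785/324) = (205*358)*(785/324) = 73390*(785/324) = 28805575/162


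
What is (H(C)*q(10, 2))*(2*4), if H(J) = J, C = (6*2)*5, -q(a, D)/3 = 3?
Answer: -4320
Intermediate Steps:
q(a, D) = -9 (q(a, D) = -3*3 = -9)
C = 60 (C = 12*5 = 60)
(H(C)*q(10, 2))*(2*4) = (60*(-9))*(2*4) = -540*8 = -4320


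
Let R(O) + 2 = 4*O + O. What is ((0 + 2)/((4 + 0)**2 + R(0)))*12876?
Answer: 12876/7 ≈ 1839.4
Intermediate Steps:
R(O) = -2 + 5*O (R(O) = -2 + (4*O + O) = -2 + 5*O)
((0 + 2)/((4 + 0)**2 + R(0)))*12876 = ((0 + 2)/((4 + 0)**2 + (-2 + 5*0)))*12876 = (2/(4**2 + (-2 + 0)))*12876 = (2/(16 - 2))*12876 = (2/14)*12876 = (2*(1/14))*12876 = (1/7)*12876 = 12876/7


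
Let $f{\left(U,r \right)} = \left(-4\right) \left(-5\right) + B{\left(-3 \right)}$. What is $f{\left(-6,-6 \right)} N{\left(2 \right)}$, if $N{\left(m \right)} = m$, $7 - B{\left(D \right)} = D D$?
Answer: $36$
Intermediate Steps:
$B{\left(D \right)} = 7 - D^{2}$ ($B{\left(D \right)} = 7 - D D = 7 - D^{2}$)
$f{\left(U,r \right)} = 18$ ($f{\left(U,r \right)} = \left(-4\right) \left(-5\right) + \left(7 - \left(-3\right)^{2}\right) = 20 + \left(7 - 9\right) = 20 - 2 = 18$)
$f{\left(-6,-6 \right)} N{\left(2 \right)} = 18 \cdot 2 = 36$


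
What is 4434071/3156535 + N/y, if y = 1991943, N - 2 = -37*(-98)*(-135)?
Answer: 7287267555173/6287637797505 ≈ 1.1590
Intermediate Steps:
N = -489508 (N = 2 - 37*(-98)*(-135) = 2 + 3626*(-135) = 2 - 489510 = -489508)
4434071/3156535 + N/y = 4434071/3156535 - 489508/1991943 = 7287267555173/6287637797505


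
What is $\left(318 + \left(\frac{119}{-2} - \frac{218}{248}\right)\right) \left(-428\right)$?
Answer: $- \frac{3418115}{31} \approx -1.1026 \cdot 10^{5}$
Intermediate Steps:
$\left(318 + \left(\frac{119}{-2} - \frac{218}{248}\right)\right) \left(-428\right) = \left(318 + \left(119 \left(- \frac{1}{2}\right) - \frac{109}{124}\right)\right) \left(-428\right) = \left(318 - \frac{7487}{124}\right) \left(-428\right) = \frac{31945}{124} \left(-428\right) = - \frac{3418115}{31}$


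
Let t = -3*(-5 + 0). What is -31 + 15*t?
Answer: 194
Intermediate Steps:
t = 15 (t = -3*(-5) = 15)
-31 + 15*t = -31 + 15*15 = -31 + 225 = 194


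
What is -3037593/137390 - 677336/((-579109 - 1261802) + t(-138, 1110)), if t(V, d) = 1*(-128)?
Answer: -5499267986087/252940348210 ≈ -21.741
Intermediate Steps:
t(V, d) = -128
-3037593/137390 - 677336/((-579109 - 1261802) + t(-138, 1110)) = -3037593/137390 - 677336/((-579109 - 1261802) - 128) = -3037593*1/137390 - 677336/(-1840911 - 128) = -3037593/137390 - 677336/(-1841039) = -3037593/137390 - 677336*(-1/1841039) = -3037593/137390 + 677336/1841039 = -5499267986087/252940348210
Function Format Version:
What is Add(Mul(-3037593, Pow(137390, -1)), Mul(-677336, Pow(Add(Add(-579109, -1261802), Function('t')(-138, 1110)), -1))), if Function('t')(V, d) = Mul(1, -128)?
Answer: Rational(-5499267986087, 252940348210) ≈ -21.741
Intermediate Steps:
Function('t')(V, d) = -128
Add(Mul(-3037593, Pow(137390, -1)), Mul(-677336, Pow(Add(Add(-579109, -1261802), Function('t')(-138, 1110)), -1))) = Add(Mul(-3037593, Pow(137390, -1)), Mul(-677336, Pow(Add(Add(-579109, -1261802), -128), -1))) = Add(Mul(-3037593, Rational(1, 137390)), Mul(-677336, Pow(Add(-1840911, -128), -1))) = Add(Rational(-3037593, 137390), Mul(-677336, Pow(-1841039, -1))) = Add(Rational(-3037593, 137390), Mul(-677336, Rational(-1, 1841039))) = Add(Rational(-3037593, 137390), Rational(677336, 1841039)) = Rational(-5499267986087, 252940348210)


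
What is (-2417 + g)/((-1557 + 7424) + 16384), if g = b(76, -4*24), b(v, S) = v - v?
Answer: -2417/22251 ≈ -0.10862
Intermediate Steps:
b(v, S) = 0
g = 0
(-2417 + g)/((-1557 + 7424) + 16384) = (-2417 + 0)/((-1557 + 7424) + 16384) = -2417/(5867 + 16384) = -2417/22251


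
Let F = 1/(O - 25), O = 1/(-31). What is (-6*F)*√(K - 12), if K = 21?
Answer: 279/388 ≈ 0.71907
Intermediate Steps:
O = -1/31 ≈ -0.032258
F = -31/776 (F = 1/(-1/31 - 25) = 1/(-776/31) = -31/776 ≈ -0.039948)
(-6*F)*√(K - 12) = (-6*(-31/776))*√(21 - 12) = 93*√9/388 = (93/388)*3 = 279/388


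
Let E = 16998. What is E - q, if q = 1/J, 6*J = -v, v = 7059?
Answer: 39996296/2353 ≈ 16998.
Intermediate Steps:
J = -2353/2 (J = (-1*7059)/6 = (⅙)*(-7059) = -2353/2 ≈ -1176.5)
q = -2/2353 (q = 1/(-2353/2) = -2/2353 ≈ -0.00084998)
E - q = 16998 - 1*(-2/2353) = 16998 + 2/2353 = 39996296/2353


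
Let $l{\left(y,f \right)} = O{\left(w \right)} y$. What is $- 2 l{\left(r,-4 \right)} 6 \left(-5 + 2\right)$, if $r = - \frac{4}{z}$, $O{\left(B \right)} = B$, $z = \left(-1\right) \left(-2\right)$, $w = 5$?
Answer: $-360$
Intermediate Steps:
$z = 2$
$r = -2$ ($r = - \frac{4}{2} = \left(-4\right) \frac{1}{2} = -2$)
$l{\left(y,f \right)} = 5 y$
$- 2 l{\left(r,-4 \right)} 6 \left(-5 + 2\right) = - 2 \cdot 5 \left(-2\right) 6 \left(-5 + 2\right) = \left(-2\right) \left(-10\right) 6 \left(-3\right) = 20 \left(-18\right) = -360$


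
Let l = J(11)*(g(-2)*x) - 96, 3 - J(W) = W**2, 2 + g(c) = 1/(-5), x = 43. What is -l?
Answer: -55334/5 ≈ -11067.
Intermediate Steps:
g(c) = -11/5 (g(c) = -2 + 1/(-5) = -2 - 1/5 = -11/5)
J(W) = 3 - W**2
l = 55334/5 (l = (3 - 1*11**2)*(-11/5*43) - 96 = (3 - 1*121)*(-473/5) - 96 = (3 - 121)*(-473/5) - 96 = -118*(-473/5) - 96 = 55814/5 - 96 = 55334/5 ≈ 11067.)
-l = -1*55334/5 = -55334/5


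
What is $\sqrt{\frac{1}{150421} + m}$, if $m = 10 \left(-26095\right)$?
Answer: $\frac{121 i \sqrt{403277046369}}{150421} \approx 510.83 i$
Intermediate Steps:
$m = -260950$
$\sqrt{\frac{1}{150421} + m} = \sqrt{\frac{1}{150421} - 260950} = \sqrt{- \frac{39252359949}{150421}} = \frac{121 i \sqrt{403277046369}}{150421}$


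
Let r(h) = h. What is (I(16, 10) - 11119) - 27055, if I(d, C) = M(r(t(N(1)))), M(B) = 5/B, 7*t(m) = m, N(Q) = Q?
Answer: -38139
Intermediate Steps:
t(m) = m/7
I(d, C) = 35 (I(d, C) = 5/(((⅐)*1)) = 5/(⅐) = 5*7 = 35)
(I(16, 10) - 11119) - 27055 = (35 - 11119) - 27055 = -11084 - 27055 = -38139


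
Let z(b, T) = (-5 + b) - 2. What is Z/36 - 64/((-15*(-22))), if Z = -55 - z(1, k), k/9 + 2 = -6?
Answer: -3079/1980 ≈ -1.5550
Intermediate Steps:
k = -72 (k = -18 + 9*(-6) = -18 - 54 = -72)
z(b, T) = -7 + b
Z = -49 (Z = -55 - (-7 + 1) = -55 - 1*(-6) = -55 + 6 = -49)
Z/36 - 64/((-15*(-22))) = -49/36 - 64/((-15*(-22))) = -49*1/36 - 64/330 = -49/36 - 64*1/330 = -49/36 - 32/165 = -3079/1980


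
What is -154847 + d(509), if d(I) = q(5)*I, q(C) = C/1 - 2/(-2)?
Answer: -151793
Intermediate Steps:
q(C) = 1 + C (q(C) = C*1 - 2*(-½) = C + 1 = 1 + C)
d(I) = 6*I (d(I) = (1 + 5)*I = 6*I)
-154847 + d(509) = -154847 + 6*509 = -154847 + 3054 = -151793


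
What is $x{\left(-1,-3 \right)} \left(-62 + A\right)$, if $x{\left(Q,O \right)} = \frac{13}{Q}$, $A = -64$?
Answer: $1638$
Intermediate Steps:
$x{\left(-1,-3 \right)} \left(-62 + A\right) = \frac{13}{-1} \left(-62 - 64\right) = 13 \left(-1\right) \left(-126\right) = \left(-13\right) \left(-126\right) = 1638$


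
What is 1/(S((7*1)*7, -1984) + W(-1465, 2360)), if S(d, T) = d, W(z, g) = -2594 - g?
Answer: -1/4905 ≈ -0.00020387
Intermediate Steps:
1/(S((7*1)*7, -1984) + W(-1465, 2360)) = 1/((7*1)*7 + (-2594 - 1*2360)) = 1/(7*7 + (-2594 - 2360)) = 1/(49 - 4954) = 1/(-4905) = -1/4905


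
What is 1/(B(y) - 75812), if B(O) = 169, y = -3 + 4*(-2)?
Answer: -1/75643 ≈ -1.3220e-5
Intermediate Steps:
y = -11 (y = -3 - 8 = -11)
1/(B(y) - 75812) = 1/(169 - 75812) = 1/(-75643) = -1/75643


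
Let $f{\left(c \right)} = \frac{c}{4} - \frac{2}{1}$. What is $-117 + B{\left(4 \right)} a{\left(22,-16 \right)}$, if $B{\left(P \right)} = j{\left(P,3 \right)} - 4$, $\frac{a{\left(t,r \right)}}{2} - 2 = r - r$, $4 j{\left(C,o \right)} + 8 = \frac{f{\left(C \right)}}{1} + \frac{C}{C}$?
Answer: $-141$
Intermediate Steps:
$f{\left(c \right)} = -2 + \frac{c}{4}$ ($f{\left(c \right)} = c \frac{1}{4} - 2 = \frac{c}{4} - 2 = -2 + \frac{c}{4}$)
$j{\left(C,o \right)} = - \frac{9}{4} + \frac{C}{16}$ ($j{\left(C,o \right)} = -2 + \frac{\frac{-2 + \frac{C}{4}}{1} + \frac{C}{C}}{4} = -2 + \frac{\left(-2 + \frac{C}{4}\right) 1 + 1}{4} = -2 + \frac{\left(-2 + \frac{C}{4}\right) + 1}{4} = -2 + \frac{-1 + \frac{C}{4}}{4} = -2 + \left(- \frac{1}{4} + \frac{C}{16}\right) = - \frac{9}{4} + \frac{C}{16}$)
$a{\left(t,r \right)} = 4$ ($a{\left(t,r \right)} = 4 + 2 \left(r - r\right) = 4 + 2 \cdot 0 = 4 + 0 = 4$)
$B{\left(P \right)} = - \frac{25}{4} + \frac{P}{16}$ ($B{\left(P \right)} = \left(- \frac{9}{4} + \frac{P}{16}\right) - 4 = - \frac{25}{4} + \frac{P}{16}$)
$-117 + B{\left(4 \right)} a{\left(22,-16 \right)} = -117 + \left(- \frac{25}{4} + \frac{1}{16} \cdot 4\right) 4 = -117 + \left(- \frac{25}{4} + \frac{1}{4}\right) 4 = -117 - 24 = -141$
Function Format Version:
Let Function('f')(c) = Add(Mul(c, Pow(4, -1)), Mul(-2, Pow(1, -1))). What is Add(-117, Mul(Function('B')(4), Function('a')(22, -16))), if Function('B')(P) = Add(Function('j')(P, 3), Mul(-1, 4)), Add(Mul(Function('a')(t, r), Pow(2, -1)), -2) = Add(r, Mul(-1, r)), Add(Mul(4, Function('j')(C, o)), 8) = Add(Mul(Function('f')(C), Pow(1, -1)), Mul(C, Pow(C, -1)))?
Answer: -141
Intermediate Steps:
Function('f')(c) = Add(-2, Mul(Rational(1, 4), c)) (Function('f')(c) = Add(Mul(c, Rational(1, 4)), Mul(-2, 1)) = Add(Mul(Rational(1, 4), c), -2) = Add(-2, Mul(Rational(1, 4), c)))
Function('j')(C, o) = Add(Rational(-9, 4), Mul(Rational(1, 16), C)) (Function('j')(C, o) = Add(-2, Mul(Rational(1, 4), Add(Mul(Add(-2, Mul(Rational(1, 4), C)), Pow(1, -1)), Mul(C, Pow(C, -1))))) = Add(-2, Mul(Rational(1, 4), Add(Mul(Add(-2, Mul(Rational(1, 4), C)), 1), 1))) = Add(-2, Mul(Rational(1, 4), Add(Add(-2, Mul(Rational(1, 4), C)), 1))) = Add(-2, Mul(Rational(1, 4), Add(-1, Mul(Rational(1, 4), C)))) = Add(-2, Add(Rational(-1, 4), Mul(Rational(1, 16), C))) = Add(Rational(-9, 4), Mul(Rational(1, 16), C)))
Function('a')(t, r) = 4 (Function('a')(t, r) = Add(4, Mul(2, Add(r, Mul(-1, r)))) = Add(4, Mul(2, 0)) = Add(4, 0) = 4)
Function('B')(P) = Add(Rational(-25, 4), Mul(Rational(1, 16), P)) (Function('B')(P) = Add(Add(Rational(-9, 4), Mul(Rational(1, 16), P)), Mul(-1, 4)) = Add(Add(Rational(-9, 4), Mul(Rational(1, 16), P)), -4) = Add(Rational(-25, 4), Mul(Rational(1, 16), P)))
Add(-117, Mul(Function('B')(4), Function('a')(22, -16))) = Add(-117, Mul(Add(Rational(-25, 4), Mul(Rational(1, 16), 4)), 4)) = Add(-117, Mul(Add(Rational(-25, 4), Rational(1, 4)), 4)) = Add(-117, Mul(-6, 4)) = Add(-117, -24) = -141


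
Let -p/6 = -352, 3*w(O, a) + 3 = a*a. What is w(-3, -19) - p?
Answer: -5978/3 ≈ -1992.7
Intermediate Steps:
w(O, a) = -1 + a²/3 (w(O, a) = -1 + (a*a)/3 = -1 + a²/3)
p = 2112 (p = -6*(-352) = 2112)
w(-3, -19) - p = (-1 + (⅓)*(-19)²) - 1*2112 = (-1 + (⅓)*361) - 2112 = (-1 + 361/3) - 2112 = 358/3 - 2112 = -5978/3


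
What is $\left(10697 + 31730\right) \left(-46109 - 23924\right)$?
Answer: $-2971290091$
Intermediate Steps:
$\left(10697 + 31730\right) \left(-46109 - 23924\right) = 42427 \left(-70033\right) = -2971290091$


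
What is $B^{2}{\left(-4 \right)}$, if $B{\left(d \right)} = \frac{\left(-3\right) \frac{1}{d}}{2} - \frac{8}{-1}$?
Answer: $\frac{4489}{64} \approx 70.141$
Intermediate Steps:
$B{\left(d \right)} = 8 - \frac{3}{2 d}$ ($B{\left(d \right)} = - \frac{3}{d} \frac{1}{2} - -8 = - \frac{3}{2 d} + 8 = 8 - \frac{3}{2 d}$)
$B^{2}{\left(-4 \right)} = \left(8 - \frac{3}{2 \left(-4\right)}\right)^{2} = \left(8 - - \frac{3}{8}\right)^{2} = \left(8 + \frac{3}{8}\right)^{2} = \left(\frac{67}{8}\right)^{2} = \frac{4489}{64}$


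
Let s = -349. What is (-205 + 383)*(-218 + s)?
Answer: -100926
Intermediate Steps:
(-205 + 383)*(-218 + s) = (-205 + 383)*(-218 - 349) = 178*(-567) = -100926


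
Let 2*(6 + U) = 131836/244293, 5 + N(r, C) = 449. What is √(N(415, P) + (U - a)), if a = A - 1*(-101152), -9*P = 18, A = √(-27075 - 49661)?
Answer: 2*√(-1502625434366553 - 119358139698*I*√1199)/244293 ≈ 0.43644 - 317.35*I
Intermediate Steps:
A = 8*I*√1199 (A = √(-76736) = 8*I*√1199 ≈ 277.01*I)
P = -2 (P = -⅑*18 = -2)
N(r, C) = 444 (N(r, C) = -5 + 449 = 444)
U = -1399840/244293 (U = -6 + (131836/244293)/2 = -6 + (131836*(1/244293))/2 = -6 + (½)*(131836/244293) = -6 + 65918/244293 = -1399840/244293 ≈ -5.7302)
a = 101152 + 8*I*√1199 (a = 8*I*√1199 - 1*(-101152) = 8*I*√1199 + 101152 = 101152 + 8*I*√1199 ≈ 1.0115e+5 + 277.01*I)
√(N(415, P) + (U - a)) = √(444 + (-1399840/244293 - (101152 + 8*I*√1199))) = √(444 + (-1399840/244293 + (-101152 - 8*I*√1199))) = √(444 + (-24712125376/244293 - 8*I*√1199)) = √(-24603659284/244293 - 8*I*√1199)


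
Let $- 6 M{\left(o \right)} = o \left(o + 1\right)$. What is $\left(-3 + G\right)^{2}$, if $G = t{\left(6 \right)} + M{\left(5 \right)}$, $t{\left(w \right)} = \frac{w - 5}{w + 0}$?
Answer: $\frac{2209}{36} \approx 61.361$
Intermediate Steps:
$t{\left(w \right)} = \frac{-5 + w}{w}$
$M{\left(o \right)} = - \frac{o \left(1 + o\right)}{6}$ ($M{\left(o \right)} = - \frac{o \left(o + 1\right)}{6} = - \frac{o \left(1 + o\right)}{6}$)
$G = - \frac{29}{6}$ ($G = \frac{-5 + 6}{6} - \frac{5 \left(1 + 5\right)}{6} = \frac{1}{6} \cdot 1 - \frac{5}{6} \cdot 6 = \frac{1}{6} - 5 = - \frac{29}{6} \approx -4.8333$)
$\left(-3 + G\right)^{2} = \left(-3 - \frac{29}{6}\right)^{2} = \left(- \frac{47}{6}\right)^{2} = \frac{2209}{36}$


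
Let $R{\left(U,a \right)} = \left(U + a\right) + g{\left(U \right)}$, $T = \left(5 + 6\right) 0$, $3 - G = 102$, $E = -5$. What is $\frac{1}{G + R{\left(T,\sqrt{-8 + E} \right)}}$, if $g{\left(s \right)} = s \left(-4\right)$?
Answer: $- \frac{99}{9814} - \frac{i \sqrt{13}}{9814} \approx -0.010088 - 0.00036739 i$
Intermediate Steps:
$g{\left(s \right)} = - 4 s$
$G = -99$ ($G = 3 - 102 = -99$)
$T = 0$ ($T = 11 \cdot 0 = 0$)
$R{\left(U,a \right)} = a - 3 U$ ($R{\left(U,a \right)} = \left(U + a\right) - 4 U = a - 3 U$)
$\frac{1}{G + R{\left(T,\sqrt{-8 + E} \right)}} = \frac{1}{-99 + \left(\sqrt{-8 - 5} - 0\right)} = \frac{1}{-99 + \left(\sqrt{-13} + 0\right)} = \frac{1}{-99 + \left(i \sqrt{13} + 0\right)} = \frac{1}{-99 + i \sqrt{13}}$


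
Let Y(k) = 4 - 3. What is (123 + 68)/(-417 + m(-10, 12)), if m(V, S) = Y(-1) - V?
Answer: -191/406 ≈ -0.47044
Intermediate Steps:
Y(k) = 1
m(V, S) = 1 - V
(123 + 68)/(-417 + m(-10, 12)) = (123 + 68)/(-417 + (1 - 1*(-10))) = 191/(-417 + (1 + 10)) = 191/(-417 + 11) = 191/(-406) = 191*(-1/406) = -191/406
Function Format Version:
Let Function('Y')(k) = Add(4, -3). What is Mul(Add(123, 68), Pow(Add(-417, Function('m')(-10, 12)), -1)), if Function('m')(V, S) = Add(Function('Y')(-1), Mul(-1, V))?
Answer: Rational(-191, 406) ≈ -0.47044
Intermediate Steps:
Function('Y')(k) = 1
Function('m')(V, S) = Add(1, Mul(-1, V))
Mul(Add(123, 68), Pow(Add(-417, Function('m')(-10, 12)), -1)) = Mul(Add(123, 68), Pow(Add(-417, Add(1, Mul(-1, -10))), -1)) = Mul(191, Pow(Add(-417, Add(1, 10)), -1)) = Mul(191, Pow(Add(-417, 11), -1)) = Mul(191, Pow(-406, -1)) = Mul(191, Rational(-1, 406)) = Rational(-191, 406)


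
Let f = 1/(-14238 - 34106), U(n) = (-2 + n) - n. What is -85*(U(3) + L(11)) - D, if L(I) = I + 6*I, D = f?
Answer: -308192999/48344 ≈ -6375.0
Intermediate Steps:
U(n) = -2
f = -1/48344 (f = 1/(-48344) = -1/48344 ≈ -2.0685e-5)
D = -1/48344 ≈ -2.0685e-5
L(I) = 7*I
-85*(U(3) + L(11)) - D = -85*(-2 + 7*11) - 1*(-1/48344) = -85*(-2 + 77) + 1/48344 = -85*75 + 1/48344 = -6375 + 1/48344 = -308192999/48344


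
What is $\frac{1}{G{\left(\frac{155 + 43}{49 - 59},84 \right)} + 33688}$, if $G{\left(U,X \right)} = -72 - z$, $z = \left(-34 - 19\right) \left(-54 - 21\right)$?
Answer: $\frac{1}{29641} \approx 3.3737 \cdot 10^{-5}$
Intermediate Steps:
$z = 3975$ ($z = \left(-53\right) \left(-75\right) = 3975$)
$G{\left(U,X \right)} = -4047$ ($G{\left(U,X \right)} = -72 - 3975 = -4047$)
$\frac{1}{G{\left(\frac{155 + 43}{49 - 59},84 \right)} + 33688} = \frac{1}{-4047 + 33688} = \frac{1}{29641}$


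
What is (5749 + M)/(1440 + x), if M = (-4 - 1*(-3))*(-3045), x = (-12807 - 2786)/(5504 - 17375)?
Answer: 104393574/17109833 ≈ 6.1014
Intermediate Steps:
x = 15593/11871 (x = -15593/(-11871) = -15593*(-1/11871) = 15593/11871 ≈ 1.3135)
M = 3045 (M = (-4 + 3)*(-3045) = -1*(-3045) = 3045)
(5749 + M)/(1440 + x) = (5749 + 3045)/(1440 + 15593/11871) = 8794/(17109833/11871) = 8794*(11871/17109833) = 104393574/17109833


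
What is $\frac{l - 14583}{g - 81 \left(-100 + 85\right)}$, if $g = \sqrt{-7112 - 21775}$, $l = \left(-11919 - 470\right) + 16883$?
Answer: $- \frac{4086045}{501704} + \frac{3363 i \sqrt{28887}}{501704} \approx -8.1443 + 1.1393 i$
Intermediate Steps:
$l = 4494$ ($l = -12389 + 16883 = 4494$)
$g = i \sqrt{28887}$ ($g = \sqrt{-28887} = i \sqrt{28887} \approx 169.96 i$)
$\frac{l - 14583}{g - 81 \left(-100 + 85\right)} = \frac{4494 - 14583}{i \sqrt{28887} - 81 \left(-100 + 85\right)} = - \frac{10089}{i \sqrt{28887} - -1215} = - \frac{10089}{i \sqrt{28887} + 1215} = - \frac{10089}{1215 + i \sqrt{28887}}$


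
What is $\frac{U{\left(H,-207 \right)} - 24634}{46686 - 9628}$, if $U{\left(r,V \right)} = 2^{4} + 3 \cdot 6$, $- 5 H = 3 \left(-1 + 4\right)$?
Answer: $- \frac{12300}{18529} \approx -0.66382$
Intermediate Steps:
$H = - \frac{9}{5}$ ($H = - \frac{3 \left(-1 + 4\right)}{5} = - \frac{3 \cdot 3}{5} = \left(- \frac{1}{5}\right) 9 = - \frac{9}{5} \approx -1.8$)
$U{\left(r,V \right)} = 34$ ($U{\left(r,V \right)} = 16 + 18 = 34$)
$\frac{U{\left(H,-207 \right)} - 24634}{46686 - 9628} = \frac{34 - 24634}{46686 - 9628} = - \frac{24600}{37058} = \left(-24600\right) \frac{1}{37058} = - \frac{12300}{18529}$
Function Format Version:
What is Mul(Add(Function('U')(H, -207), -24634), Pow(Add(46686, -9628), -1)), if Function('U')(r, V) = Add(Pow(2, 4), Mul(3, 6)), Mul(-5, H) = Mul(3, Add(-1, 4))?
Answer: Rational(-12300, 18529) ≈ -0.66382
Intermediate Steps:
H = Rational(-9, 5) (H = Mul(Rational(-1, 5), Mul(3, Add(-1, 4))) = Mul(Rational(-1, 5), Mul(3, 3)) = Mul(Rational(-1, 5), 9) = Rational(-9, 5) ≈ -1.8000)
Function('U')(r, V) = 34 (Function('U')(r, V) = Add(16, 18) = 34)
Mul(Add(Function('U')(H, -207), -24634), Pow(Add(46686, -9628), -1)) = Mul(Add(34, -24634), Pow(Add(46686, -9628), -1)) = Mul(-24600, Pow(37058, -1)) = Mul(-24600, Rational(1, 37058)) = Rational(-12300, 18529)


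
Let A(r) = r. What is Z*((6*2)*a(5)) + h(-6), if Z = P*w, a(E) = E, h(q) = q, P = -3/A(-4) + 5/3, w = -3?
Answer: -441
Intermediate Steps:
P = 29/12 (P = -3/(-4) + 5/3 = -3*(-¼) + 5*(⅓) = ¾ + 5/3 = 29/12 ≈ 2.4167)
Z = -29/4 (Z = (29/12)*(-3) = -29/4 ≈ -7.2500)
Z*((6*2)*a(5)) + h(-6) = -29*6*2*5/4 - 6 = -87*5 - 6 = -29/4*60 - 6 = -435 - 6 = -441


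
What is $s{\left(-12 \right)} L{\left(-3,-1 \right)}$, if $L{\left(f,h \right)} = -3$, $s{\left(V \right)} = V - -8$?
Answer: $12$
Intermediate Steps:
$s{\left(V \right)} = 8 + V$ ($s{\left(V \right)} = V + 8 = 8 + V$)
$s{\left(-12 \right)} L{\left(-3,-1 \right)} = \left(8 - 12\right) \left(-3\right) = \left(-4\right) \left(-3\right) = 12$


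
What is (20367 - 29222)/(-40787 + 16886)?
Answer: 8855/23901 ≈ 0.37049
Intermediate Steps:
(20367 - 29222)/(-40787 + 16886) = -8855/(-23901) = -8855*(-1/23901) = 8855/23901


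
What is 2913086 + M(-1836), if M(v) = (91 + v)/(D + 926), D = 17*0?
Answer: 2697515891/926 ≈ 2.9131e+6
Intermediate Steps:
D = 0
M(v) = 91/926 + v/926 (M(v) = (91 + v)/(0 + 926) = (91 + v)/926 = (91 + v)*(1/926) = 91/926 + v/926)
2913086 + M(-1836) = 2913086 + (91/926 + (1/926)*(-1836)) = 2913086 + (91/926 - 918/463) = 2913086 - 1745/926 = 2697515891/926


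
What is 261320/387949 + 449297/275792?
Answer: 1772476887/769735472 ≈ 2.3027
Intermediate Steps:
261320/387949 + 449297/275792 = 261320*(1/387949) + 449297*(1/275792) = 1880/2791 + 449297/275792 = 1772476887/769735472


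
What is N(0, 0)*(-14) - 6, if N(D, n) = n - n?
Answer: -6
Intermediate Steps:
N(D, n) = 0
N(0, 0)*(-14) - 6 = 0*(-14) - 6 = 0 - 6 = -6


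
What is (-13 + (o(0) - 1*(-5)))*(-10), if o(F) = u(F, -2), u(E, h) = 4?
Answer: 40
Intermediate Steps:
o(F) = 4
(-13 + (o(0) - 1*(-5)))*(-10) = (-13 + (4 - 1*(-5)))*(-10) = (-13 + (4 + 5))*(-10) = (-13 + 9)*(-10) = -4*(-10) = 40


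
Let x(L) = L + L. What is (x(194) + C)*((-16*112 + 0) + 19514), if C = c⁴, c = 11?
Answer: 266343938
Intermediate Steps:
x(L) = 2*L
C = 14641 (C = 11⁴ = 14641)
(x(194) + C)*((-16*112 + 0) + 19514) = (2*194 + 14641)*((-16*112 + 0) + 19514) = (388 + 14641)*((-1792 + 0) + 19514) = 15029*(-1792 + 19514) = 15029*17722 = 266343938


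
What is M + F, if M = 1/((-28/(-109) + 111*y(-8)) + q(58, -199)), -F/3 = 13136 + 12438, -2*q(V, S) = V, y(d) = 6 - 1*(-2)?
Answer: -7185705689/93659 ≈ -76722.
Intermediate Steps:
y(d) = 8 (y(d) = 6 + 2 = 8)
q(V, S) = -V/2
F = -76722 (F = -3*(13136 + 12438) = -3*25574 = -76722)
M = 109/93659 (M = 1/((-28/(-109) + 111*8) - 1/2*58) = 1/((-28*(-1/109) + 888) - 29) = 1/((28/109 + 888) - 29) = 1/(96820/109 - 29) = 1/(93659/109) = 109/93659 ≈ 0.0011638)
M + F = 109/93659 - 76722 = -7185705689/93659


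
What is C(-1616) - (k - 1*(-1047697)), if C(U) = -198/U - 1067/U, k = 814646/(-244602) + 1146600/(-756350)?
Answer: -447465440078885443/427096616976 ≈ -1.0477e+6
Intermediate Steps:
k = -1280883079/264292461 (k = 814646*(-1/244602) + 1146600*(-1/756350) = -407323/122301 - 3276/2161 = -1280883079/264292461 ≈ -4.8465)
C(U) = -1265/U
C(-1616) - (k - 1*(-1047697)) = -1265/(-1616) - (-1280883079/264292461 - 1*(-1047697)) = -1265*(-1/1616) - (-1280883079/264292461 + 1047697) = 1265/1616 - 1*276897137629238/264292461 = 1265/1616 - 276897137629238/264292461 = -447465440078885443/427096616976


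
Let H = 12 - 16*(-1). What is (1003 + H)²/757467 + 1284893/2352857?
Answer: 3474259275608/1782211533219 ≈ 1.9494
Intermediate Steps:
H = 28 (H = 12 + 16 = 28)
(1003 + H)²/757467 + 1284893/2352857 = (1003 + 28)²/757467 + 1284893/2352857 = 1031²*(1/757467) + 1284893*(1/2352857) = 1062961*(1/757467) + 1284893/2352857 = 1062961/757467 + 1284893/2352857 = 3474259275608/1782211533219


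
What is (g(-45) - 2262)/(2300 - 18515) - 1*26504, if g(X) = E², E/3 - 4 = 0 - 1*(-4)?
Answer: -143253558/5405 ≈ -26504.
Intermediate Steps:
E = 24 (E = 12 + 3*(0 - 1*(-4)) = 12 + 3*(0 + 4) = 12 + 3*4 = 12 + 12 = 24)
g(X) = 576 (g(X) = 24² = 576)
(g(-45) - 2262)/(2300 - 18515) - 1*26504 = (576 - 2262)/(2300 - 18515) - 1*26504 = -1686/(-16215) - 26504 = -1686*(-1/16215) - 26504 = 562/5405 - 26504 = -143253558/5405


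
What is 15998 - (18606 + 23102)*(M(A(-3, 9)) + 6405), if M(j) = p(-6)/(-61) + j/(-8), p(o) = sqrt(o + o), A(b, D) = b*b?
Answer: -534153641/2 + 83416*I*sqrt(3)/61 ≈ -2.6708e+8 + 2368.5*I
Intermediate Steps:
A(b, D) = b**2
p(o) = sqrt(2)*sqrt(o) (p(o) = sqrt(2*o) = sqrt(2)*sqrt(o))
M(j) = -j/8 - 2*I*sqrt(3)/61 (M(j) = (sqrt(2)*sqrt(-6))/(-61) + j/(-8) = (sqrt(2)*(I*sqrt(6)))*(-1/61) + j*(-1/8) = (2*I*sqrt(3))*(-1/61) - j/8 = -2*I*sqrt(3)/61 - j/8 = -j/8 - 2*I*sqrt(3)/61)
15998 - (18606 + 23102)*(M(A(-3, 9)) + 6405) = 15998 - (18606 + 23102)*((-1/8*(-3)**2 - 2*I*sqrt(3)/61) + 6405) = 15998 - 41708*((-1/8*9 - 2*I*sqrt(3)/61) + 6405) = 15998 - 41708*((-9/8 - 2*I*sqrt(3)/61) + 6405) = 15998 - 41708*(51231/8 - 2*I*sqrt(3)/61) = 15998 - (534185637/2 - 83416*I*sqrt(3)/61) = 15998 + (-534185637/2 + 83416*I*sqrt(3)/61) = -534153641/2 + 83416*I*sqrt(3)/61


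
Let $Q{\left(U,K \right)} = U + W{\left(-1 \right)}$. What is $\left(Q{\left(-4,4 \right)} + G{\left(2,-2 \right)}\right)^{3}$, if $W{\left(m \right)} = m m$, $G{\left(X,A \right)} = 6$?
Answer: $27$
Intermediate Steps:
$W{\left(m \right)} = m^{2}$
$Q{\left(U,K \right)} = 1 + U$ ($Q{\left(U,K \right)} = U + \left(-1\right)^{2} = U + 1 = 1 + U$)
$\left(Q{\left(-4,4 \right)} + G{\left(2,-2 \right)}\right)^{3} = \left(\left(1 - 4\right) + 6\right)^{3} = \left(-3 + 6\right)^{3} = 3^{3} = 27$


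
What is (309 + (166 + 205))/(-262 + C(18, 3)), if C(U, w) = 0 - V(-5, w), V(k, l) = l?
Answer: -136/53 ≈ -2.5660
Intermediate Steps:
C(U, w) = -w (C(U, w) = 0 - w = -w)
(309 + (166 + 205))/(-262 + C(18, 3)) = (309 + (166 + 205))/(-262 - 1*3) = (309 + 371)/(-262 - 3) = 680/(-265) = 680*(-1/265) = -136/53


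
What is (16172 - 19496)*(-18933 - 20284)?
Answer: 130357308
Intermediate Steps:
(16172 - 19496)*(-18933 - 20284) = -3324*(-39217) = 130357308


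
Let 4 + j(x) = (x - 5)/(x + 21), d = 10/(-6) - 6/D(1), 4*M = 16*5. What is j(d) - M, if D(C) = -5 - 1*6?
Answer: -7973/328 ≈ -24.308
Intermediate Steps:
D(C) = -11 (D(C) = -5 - 6 = -11)
M = 20 (M = (16*5)/4 = (¼)*80 = 20)
d = -37/33 (d = 10/(-6) - 6/(-11) = 10*(-⅙) - 6*(-1/11) = -5/3 + 6/11 = -37/33 ≈ -1.1212)
j(x) = -4 + (-5 + x)/(21 + x) (j(x) = -4 + (x - 5)/(x + 21) = -4 + (-5 + x)/(21 + x))
j(d) - M = (-89 - 3*(-37/33))/(21 - 37/33) - 1*20 = (-89 + 37/11)/(656/33) - 20 = (33/656)*(-942/11) - 20 = -1413/328 - 20 = -7973/328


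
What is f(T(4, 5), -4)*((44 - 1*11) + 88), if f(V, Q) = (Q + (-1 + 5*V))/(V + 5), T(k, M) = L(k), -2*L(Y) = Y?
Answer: -605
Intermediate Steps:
L(Y) = -Y/2
T(k, M) = -k/2
f(V, Q) = (-1 + Q + 5*V)/(5 + V)
f(T(4, 5), -4)*((44 - 1*11) + 88) = ((-1 - 4 + 5*(-½*4))/(5 - ½*4))*((44 - 1*11) + 88) = ((-1 - 4 + 5*(-2))/(5 - 2))*((44 - 11) + 88) = ((-1 - 4 - 10)/3)*(33 + 88) = ((⅓)*(-15))*121 = -5*121 = -605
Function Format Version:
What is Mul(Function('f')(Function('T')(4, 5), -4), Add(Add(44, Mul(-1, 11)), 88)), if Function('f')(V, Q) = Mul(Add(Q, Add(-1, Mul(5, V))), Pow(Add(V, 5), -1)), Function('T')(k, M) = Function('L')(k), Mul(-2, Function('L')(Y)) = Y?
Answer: -605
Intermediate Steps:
Function('L')(Y) = Mul(Rational(-1, 2), Y)
Function('T')(k, M) = Mul(Rational(-1, 2), k)
Function('f')(V, Q) = Mul(Pow(Add(5, V), -1), Add(-1, Q, Mul(5, V))) (Function('f')(V, Q) = Mul(Add(-1, Q, Mul(5, V)), Pow(Add(5, V), -1)) = Mul(Pow(Add(5, V), -1), Add(-1, Q, Mul(5, V))))
Mul(Function('f')(Function('T')(4, 5), -4), Add(Add(44, Mul(-1, 11)), 88)) = Mul(Mul(Pow(Add(5, Mul(Rational(-1, 2), 4)), -1), Add(-1, -4, Mul(5, Mul(Rational(-1, 2), 4)))), Add(Add(44, Mul(-1, 11)), 88)) = Mul(Mul(Pow(Add(5, -2), -1), Add(-1, -4, Mul(5, -2))), Add(Add(44, -11), 88)) = Mul(Mul(Pow(3, -1), Add(-1, -4, -10)), Add(33, 88)) = Mul(Mul(Rational(1, 3), -15), 121) = Mul(-5, 121) = -605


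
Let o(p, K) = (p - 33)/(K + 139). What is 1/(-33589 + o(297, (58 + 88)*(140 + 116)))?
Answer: -12505/420030357 ≈ -2.9772e-5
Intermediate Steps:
o(p, K) = (-33 + p)/(139 + K)
1/(-33589 + o(297, (58 + 88)*(140 + 116))) = 1/(-33589 + (-33 + 297)/(139 + (58 + 88)*(140 + 116))) = 1/(-33589 + 264/(139 + 146*256)) = 1/(-33589 + 264/(139 + 37376)) = 1/(-33589 + 264/37515) = 1/(-33589 + (1/37515)*264) = 1/(-33589 + 88/12505) = 1/(-420030357/12505) = -12505/420030357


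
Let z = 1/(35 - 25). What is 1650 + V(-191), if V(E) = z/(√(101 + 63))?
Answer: 1650 + √41/820 ≈ 1650.0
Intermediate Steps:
z = ⅒ (z = 1/10 = ⅒ ≈ 0.10000)
V(E) = √41/820 (V(E) = 1/(10*(√(101 + 63))) = 1/(10*(√164)) = 1/(10*((2*√41))) = (√41/82)/10 = √41/820)
1650 + V(-191) = 1650 + √41/820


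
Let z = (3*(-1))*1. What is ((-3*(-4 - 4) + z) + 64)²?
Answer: 7225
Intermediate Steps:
z = -3 (z = -3*1 = -3)
((-3*(-4 - 4) + z) + 64)² = ((-3*(-4 - 4) - 3) + 64)² = ((-3*(-8) - 3) + 64)² = ((24 - 3) + 64)² = (21 + 64)² = 85² = 7225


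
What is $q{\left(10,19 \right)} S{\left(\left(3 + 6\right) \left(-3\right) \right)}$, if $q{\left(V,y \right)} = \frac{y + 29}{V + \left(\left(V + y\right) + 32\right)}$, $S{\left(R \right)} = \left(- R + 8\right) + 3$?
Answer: $\frac{1824}{71} \approx 25.69$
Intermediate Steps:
$S{\left(R \right)} = 11 - R$ ($S{\left(R \right)} = \left(8 - R\right) + 3 = 11 - R$)
$q{\left(V,y \right)} = \frac{29 + y}{32 + y + 2 V}$ ($q{\left(V,y \right)} = \frac{29 + y}{V + \left(32 + V + y\right)} = \frac{29 + y}{32 + y + 2 V}$)
$q{\left(10,19 \right)} S{\left(\left(3 + 6\right) \left(-3\right) \right)} = \frac{29 + 19}{32 + 19 + 2 \cdot 10} \left(11 - \left(3 + 6\right) \left(-3\right)\right) = \frac{1}{32 + 19 + 20} \cdot 48 \left(11 - 9 \left(-3\right)\right) = \frac{1}{71} \cdot 48 \left(11 - -27\right) = \frac{1}{71} \cdot 48 \left(11 + 27\right) = \frac{48}{71} \cdot 38 = \frac{1824}{71}$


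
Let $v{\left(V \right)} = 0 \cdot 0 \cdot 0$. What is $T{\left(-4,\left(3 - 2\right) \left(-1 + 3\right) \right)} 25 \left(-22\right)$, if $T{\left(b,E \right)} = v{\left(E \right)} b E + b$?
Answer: $2200$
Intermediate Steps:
$v{\left(V \right)} = 0$ ($v{\left(V \right)} = 0 \cdot 0 = 0$)
$T{\left(b,E \right)} = b$ ($T{\left(b,E \right)} = 0 b E + b = 0 E + b = 0 + b = b$)
$T{\left(-4,\left(3 - 2\right) \left(-1 + 3\right) \right)} 25 \left(-22\right) = \left(-4\right) 25 \left(-22\right) = \left(-100\right) \left(-22\right) = 2200$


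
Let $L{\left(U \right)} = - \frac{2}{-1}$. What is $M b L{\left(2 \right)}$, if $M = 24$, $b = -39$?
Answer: $-1872$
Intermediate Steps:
$L{\left(U \right)} = 2$ ($L{\left(U \right)} = \left(-2\right) \left(-1\right) = 2$)
$M b L{\left(2 \right)} = 24 \left(-39\right) 2 = \left(-936\right) 2 = -1872$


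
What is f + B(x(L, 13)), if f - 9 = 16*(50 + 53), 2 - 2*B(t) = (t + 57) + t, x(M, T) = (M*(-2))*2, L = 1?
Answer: 3267/2 ≈ 1633.5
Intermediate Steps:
x(M, T) = -4*M (x(M, T) = -2*M*2 = -4*M)
B(t) = -55/2 - t (B(t) = 1 - ((t + 57) + t)/2 = 1 - ((57 + t) + t)/2 = 1 - (57 + 2*t)/2 = 1 + (-57/2 - t) = -55/2 - t)
f = 1657 (f = 9 + 16*(50 + 53) = 9 + 16*103 = 9 + 1648 = 1657)
f + B(x(L, 13)) = 1657 + (-55/2 - (-4)) = 1657 + (-55/2 - 1*(-4)) = 1657 + (-55/2 + 4) = 1657 - 47/2 = 3267/2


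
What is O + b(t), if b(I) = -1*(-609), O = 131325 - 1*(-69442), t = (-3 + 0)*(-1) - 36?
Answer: 201376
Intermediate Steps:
t = -33 (t = -3*(-1) - 36 = 3 - 36 = -33)
O = 200767 (O = 131325 + 69442 = 200767)
b(I) = 609
O + b(t) = 200767 + 609 = 201376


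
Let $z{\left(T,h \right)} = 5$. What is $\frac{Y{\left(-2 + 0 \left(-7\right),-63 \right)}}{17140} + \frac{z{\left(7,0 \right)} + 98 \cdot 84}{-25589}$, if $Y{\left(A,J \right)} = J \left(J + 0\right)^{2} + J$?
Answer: $- \frac{654124697}{43859546} \approx -14.914$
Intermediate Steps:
$Y{\left(A,J \right)} = J + J^{3}$ ($Y{\left(A,J \right)} = J J^{2} + J = J^{3} + J = J + J^{3}$)
$\frac{Y{\left(-2 + 0 \left(-7\right),-63 \right)}}{17140} + \frac{z{\left(7,0 \right)} + 98 \cdot 84}{-25589} = \frac{-63 + \left(-63\right)^{3}}{17140} + \frac{5 + 98 \cdot 84}{-25589} = \left(-63 - 250047\right) \frac{1}{17140} + \left(5 + 8232\right) \left(- \frac{1}{25589}\right) = \left(-250110\right) \frac{1}{17140} + 8237 \left(- \frac{1}{25589}\right) = - \frac{25011}{1714} - \frac{8237}{25589} = - \frac{654124697}{43859546}$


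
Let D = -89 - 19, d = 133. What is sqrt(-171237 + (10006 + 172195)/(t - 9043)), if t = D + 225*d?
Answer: I*sqrt(73895096453438)/20774 ≈ 413.8*I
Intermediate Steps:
D = -108
t = 29817 (t = -108 + 225*133 = -108 + 29925 = 29817)
sqrt(-171237 + (10006 + 172195)/(t - 9043)) = sqrt(-171237 + (10006 + 172195)/(29817 - 9043)) = sqrt(-171237 + 182201/20774) = sqrt(-3557095237/20774) = I*sqrt(73895096453438)/20774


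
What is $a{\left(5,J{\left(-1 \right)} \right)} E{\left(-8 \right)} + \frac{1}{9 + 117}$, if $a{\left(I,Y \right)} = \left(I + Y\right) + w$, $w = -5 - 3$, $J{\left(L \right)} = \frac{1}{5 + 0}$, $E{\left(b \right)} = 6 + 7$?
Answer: $- \frac{22927}{630} \approx -36.392$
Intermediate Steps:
$E{\left(b \right)} = 13$
$J{\left(L \right)} = \frac{1}{5}$
$w = -8$
$a{\left(I,Y \right)} = -8 + I + Y$ ($a{\left(I,Y \right)} = \left(I + Y\right) - 8 = -8 + I + Y$)
$a{\left(5,J{\left(-1 \right)} \right)} E{\left(-8 \right)} + \frac{1}{9 + 117} = \left(-8 + 5 + \frac{1}{5}\right) 13 + \frac{1}{9 + 117} = \left(- \frac{14}{5}\right) 13 + \frac{1}{126} = - \frac{182}{5} + \frac{1}{126} = - \frac{22927}{630}$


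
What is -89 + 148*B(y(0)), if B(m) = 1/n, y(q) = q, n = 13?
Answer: -1009/13 ≈ -77.615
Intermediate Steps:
B(m) = 1/13
-89 + 148*B(y(0)) = -89 + 148*(1/13) = -89 + 148/13 = -1009/13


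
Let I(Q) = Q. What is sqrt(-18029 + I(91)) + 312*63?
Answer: 19656 + I*sqrt(17938) ≈ 19656.0 + 133.93*I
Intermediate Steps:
sqrt(-18029 + I(91)) + 312*63 = sqrt(-18029 + 91) + 312*63 = sqrt(-17938) + 19656 = I*sqrt(17938) + 19656 = 19656 + I*sqrt(17938)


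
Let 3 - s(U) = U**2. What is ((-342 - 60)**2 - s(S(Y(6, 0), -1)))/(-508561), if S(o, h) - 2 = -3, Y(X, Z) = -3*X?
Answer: -161602/508561 ≈ -0.31776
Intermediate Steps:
S(o, h) = -1 (S(o, h) = 2 - 3 = -1)
s(U) = 3 - U**2
((-342 - 60)**2 - s(S(Y(6, 0), -1)))/(-508561) = ((-342 - 60)**2 - (3 - 1*(-1)**2))/(-508561) = ((-402)**2 - (3 - 1*1))*(-1/508561) = (161604 - (3 - 1))*(-1/508561) = (161604 - 1*2)*(-1/508561) = (161604 - 2)*(-1/508561) = 161602*(-1/508561) = -161602/508561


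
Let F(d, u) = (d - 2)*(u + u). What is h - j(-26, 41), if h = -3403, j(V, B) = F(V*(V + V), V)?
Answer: 66797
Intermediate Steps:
F(d, u) = 2*u*(-2 + d) (F(d, u) = (-2 + d)*(2*u) = 2*u*(-2 + d))
j(V, B) = 2*V*(-2 + 2*V²) (j(V, B) = 2*V*(-2 + V*(V + V)) = 2*V*(-2 + V*(2*V)) = 2*V*(-2 + 2*V²))
h - j(-26, 41) = -3403 - 4*(-26)*(-1 + (-26)²) = -3403 - 4*(-26)*(-1 + 676) = -3403 - 4*(-26)*675 = -3403 - 1*(-70200) = -3403 + 70200 = 66797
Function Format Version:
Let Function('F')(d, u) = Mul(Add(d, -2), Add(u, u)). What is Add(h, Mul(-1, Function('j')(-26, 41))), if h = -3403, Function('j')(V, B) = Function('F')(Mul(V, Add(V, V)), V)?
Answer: 66797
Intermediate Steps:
Function('F')(d, u) = Mul(2, u, Add(-2, d)) (Function('F')(d, u) = Mul(Add(-2, d), Mul(2, u)) = Mul(2, u, Add(-2, d)))
Function('j')(V, B) = Mul(2, V, Add(-2, Mul(2, Pow(V, 2)))) (Function('j')(V, B) = Mul(2, V, Add(-2, Mul(V, Add(V, V)))) = Mul(2, V, Add(-2, Mul(V, Mul(2, V)))) = Mul(2, V, Add(-2, Mul(2, Pow(V, 2)))))
Add(h, Mul(-1, Function('j')(-26, 41))) = Add(-3403, Mul(-1, Mul(4, -26, Add(-1, Pow(-26, 2))))) = Add(-3403, Mul(-1, Mul(4, -26, Add(-1, 676)))) = Add(-3403, Mul(-1, Mul(4, -26, 675))) = Add(-3403, Mul(-1, -70200)) = Add(-3403, 70200) = 66797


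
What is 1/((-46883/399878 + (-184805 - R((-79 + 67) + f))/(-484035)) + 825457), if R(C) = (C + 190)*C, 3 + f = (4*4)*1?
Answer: 8415432510/6946579903094791 ≈ 1.2115e-6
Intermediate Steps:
f = 13 (f = -3 + (4*4)*1 = -3 + 16*1 = -3 + 16 = 13)
R(C) = C*(190 + C) (R(C) = (190 + C)*C = C*(190 + C))
1/((-46883/399878 + (-184805 - R((-79 + 67) + f))/(-484035)) + 825457) = 1/((-46883/399878 + (-184805 - ((-79 + 67) + 13)*(190 + ((-79 + 67) + 13)))/(-484035)) + 825457) = 1/((-46883*1/399878 + (-184805 - (-12 + 13)*(190 + (-12 + 13)))*(-1/484035)) + 825457) = 1/((-46883/399878 + (-184805 - (190 + 1))*(-1/484035)) + 825457) = 1/((-46883/399878 + (-184805 - 191)*(-1/484035)) + 825457) = 1/((-46883/399878 - 184996*(-1/484035)) + 825457) = 1/((-46883/399878 + 184996/484035) + 825457) = 1/(2229687721/8415432510 + 825457) = 1/(6946579903094791/8415432510) = 8415432510/6946579903094791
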